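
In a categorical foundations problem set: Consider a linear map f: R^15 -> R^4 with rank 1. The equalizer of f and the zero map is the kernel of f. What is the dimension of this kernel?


The equalizer of f and the zero map is ker(f).
By the rank-nullity theorem: dim(ker(f)) = dim(domain) - rank(f).
dim(ker(f)) = 15 - 1 = 14

14


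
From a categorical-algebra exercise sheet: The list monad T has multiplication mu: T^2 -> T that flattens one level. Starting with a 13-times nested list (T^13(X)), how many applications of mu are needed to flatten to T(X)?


Each application of mu: T^2 -> T removes one layer of nesting.
Starting at depth 13 (i.e., T^13(X)), we need to reach T(X).
Number of mu applications = 13 - 1 = 12

12


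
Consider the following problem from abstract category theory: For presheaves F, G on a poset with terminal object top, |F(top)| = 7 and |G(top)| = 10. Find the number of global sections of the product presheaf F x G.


Global sections of a presheaf on a poset with terminal top satisfy
Gamma(H) ~ H(top). Presheaves admit pointwise products, so
(F x G)(top) = F(top) x G(top) (Cartesian product).
|Gamma(F x G)| = |F(top)| * |G(top)| = 7 * 10 = 70.

70


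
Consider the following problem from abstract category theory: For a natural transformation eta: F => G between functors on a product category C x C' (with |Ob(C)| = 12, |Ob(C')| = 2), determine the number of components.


A natural transformation eta: F => G assigns one component morphism per
object of the domain category.
The domain is the product category C x C', so
|Ob(C x C')| = |Ob(C)| * |Ob(C')| = 12 * 2 = 24.
Therefore eta has 24 component morphisms.

24


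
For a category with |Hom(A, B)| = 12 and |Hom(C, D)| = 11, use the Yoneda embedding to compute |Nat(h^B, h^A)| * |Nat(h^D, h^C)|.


By the Yoneda lemma, Nat(h^B, h^A) is isomorphic to Hom(A, B),
so |Nat(h^B, h^A)| = |Hom(A, B)| and |Nat(h^D, h^C)| = |Hom(C, D)|.
|Hom(A, B)| = 12, |Hom(C, D)| = 11.
|Nat(h^B, h^A) x Nat(h^D, h^C)| = 12 * 11 = 132

132


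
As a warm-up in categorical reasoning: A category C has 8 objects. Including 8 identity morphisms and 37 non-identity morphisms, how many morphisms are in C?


Each object has an identity morphism, giving 8 identities.
Adding the 37 non-identity morphisms:
Total = 8 + 37 = 45

45


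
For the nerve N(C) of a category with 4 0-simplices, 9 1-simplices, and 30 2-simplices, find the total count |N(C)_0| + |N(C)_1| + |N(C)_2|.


The 2-skeleton of the nerve N(C) consists of simplices in dimensions 0, 1, 2:
  |N(C)_0| = 4 (objects)
  |N(C)_1| = 9 (morphisms)
  |N(C)_2| = 30 (composable pairs)
Total = 4 + 9 + 30 = 43

43


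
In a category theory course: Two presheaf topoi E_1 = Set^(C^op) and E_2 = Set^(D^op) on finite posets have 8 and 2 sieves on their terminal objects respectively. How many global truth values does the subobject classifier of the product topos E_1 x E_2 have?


In a product of presheaf topoi E_1 x E_2, the subobject classifier
is Omega = Omega_1 x Omega_2 (componentwise), so
|Omega(top)| = |Omega_1(top_1)| * |Omega_2(top_2)|.
= 8 * 2 = 16.

16


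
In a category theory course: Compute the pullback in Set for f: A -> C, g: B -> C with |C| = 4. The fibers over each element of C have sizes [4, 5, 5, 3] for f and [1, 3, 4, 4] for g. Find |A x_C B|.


The pullback A x_C B consists of pairs (a, b) with f(a) = g(b).
For each element c in C, the fiber product has |f^-1(c)| * |g^-1(c)| elements.
Summing over C: 4 * 1 + 5 * 3 + 5 * 4 + 3 * 4
= 4 + 15 + 20 + 12 = 51

51


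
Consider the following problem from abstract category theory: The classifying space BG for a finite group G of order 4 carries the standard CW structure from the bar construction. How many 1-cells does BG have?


In the bar-construction CW model of BG, the n-cells are indexed by
n-tuples [g_1|...|g_n] of non-identity elements of G (degenerate
simplices with some g_i = e do not contribute cells), so there are
(|G| - 1)^n n-cells.
For dim = 1 with |G| = 4:
cells = (4 - 1)^1 = 3^1 = 3

3


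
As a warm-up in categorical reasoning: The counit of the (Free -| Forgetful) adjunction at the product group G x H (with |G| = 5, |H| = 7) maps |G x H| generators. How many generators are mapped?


The counit epsilon_K: F(U(K)) -> K of the Free-Forgetful adjunction
maps |K| generators of F(U(K)) into K. For K = G x H (the product group),
|G x H| = |G| * |H|.
Total generators mapped = 5 * 7 = 35.

35


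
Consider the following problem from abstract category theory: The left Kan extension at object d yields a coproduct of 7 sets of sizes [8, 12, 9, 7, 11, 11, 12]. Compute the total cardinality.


Pointwise, the left Kan extension (Lan_F H)(d) is the colimit, indexed
by the comma category (F downarrow d), of H composed with the
projection (F downarrow d) -> C. Here that colimit is given
as a coproduct (disjoint union) of sets, so its cardinality is the
sum of the sizes of the summands.
Coproduct of sets with sizes: 8 + 12 + 9 + 7 + 11 + 11 + 12
= 70

70


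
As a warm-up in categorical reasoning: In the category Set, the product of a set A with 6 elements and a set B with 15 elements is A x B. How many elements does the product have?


In Set, the product A x B is the Cartesian product.
By the universal property, |A x B| = |A| * |B|.
|A x B| = 6 * 15 = 90

90


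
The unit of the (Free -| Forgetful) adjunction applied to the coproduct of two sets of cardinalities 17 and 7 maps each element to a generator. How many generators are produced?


The unit eta_X: X -> U(F(X)) of the Free-Forgetful adjunction
maps each element of X to a generator of F(X). For X = S + T (disjoint
union in Set), |S + T| = |S| + |T|.
Total mappings = 17 + 7 = 24.

24


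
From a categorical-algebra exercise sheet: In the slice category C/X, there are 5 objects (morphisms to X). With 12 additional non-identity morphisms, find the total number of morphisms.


In the slice category C/X, objects are morphisms to X.
Identity morphisms: 5 (one per object of C/X).
Non-identity morphisms: 12.
Total = 5 + 12 = 17

17


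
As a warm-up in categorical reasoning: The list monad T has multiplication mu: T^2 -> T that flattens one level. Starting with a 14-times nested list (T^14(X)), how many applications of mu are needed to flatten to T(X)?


Each application of mu: T^2 -> T removes one layer of nesting.
Starting at depth 14 (i.e., T^14(X)), we need to reach T(X).
Number of mu applications = 14 - 1 = 13

13


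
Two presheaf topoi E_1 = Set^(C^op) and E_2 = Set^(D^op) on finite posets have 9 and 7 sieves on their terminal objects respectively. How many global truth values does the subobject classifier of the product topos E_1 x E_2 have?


In a product of presheaf topoi E_1 x E_2, the subobject classifier
is Omega = Omega_1 x Omega_2 (componentwise), so
|Omega(top)| = |Omega_1(top_1)| * |Omega_2(top_2)|.
= 9 * 7 = 63.

63


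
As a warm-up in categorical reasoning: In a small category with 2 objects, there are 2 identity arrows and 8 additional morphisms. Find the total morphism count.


Each object has an identity morphism, giving 2 identities.
Adding the 8 non-identity morphisms:
Total = 2 + 8 = 10

10


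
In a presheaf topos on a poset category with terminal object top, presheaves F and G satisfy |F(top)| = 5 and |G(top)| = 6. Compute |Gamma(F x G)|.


Global sections of a presheaf on a poset with terminal top satisfy
Gamma(H) ~ H(top). Presheaves admit pointwise products, so
(F x G)(top) = F(top) x G(top) (Cartesian product).
|Gamma(F x G)| = |F(top)| * |G(top)| = 5 * 6 = 30.

30


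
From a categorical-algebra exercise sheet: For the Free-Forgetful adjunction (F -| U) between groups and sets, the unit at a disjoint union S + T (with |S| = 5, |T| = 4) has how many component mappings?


The unit eta_X: X -> U(F(X)) of the Free-Forgetful adjunction
maps each element of X to a generator of F(X). For X = S + T (disjoint
union in Set), |S + T| = |S| + |T|.
Total mappings = 5 + 4 = 9.

9


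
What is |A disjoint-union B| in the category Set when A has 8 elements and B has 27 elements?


In Set, the coproduct A + B is the disjoint union.
|A + B| = |A| + |B| = 8 + 27 = 35

35


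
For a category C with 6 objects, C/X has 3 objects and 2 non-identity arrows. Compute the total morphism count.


In the slice category C/X, objects are morphisms to X.
Identity morphisms: 3 (one per object of C/X).
Non-identity morphisms: 2.
Total = 3 + 2 = 5

5


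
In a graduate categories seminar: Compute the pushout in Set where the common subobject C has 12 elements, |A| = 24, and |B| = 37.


The pushout A +_C B identifies the images of C in A and B.
|A +_C B| = |A| + |B| - |C| (for injections).
= 24 + 37 - 12 = 49

49


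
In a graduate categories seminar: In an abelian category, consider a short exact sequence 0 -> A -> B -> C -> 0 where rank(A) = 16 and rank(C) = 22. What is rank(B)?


For a short exact sequence 0 -> A -> B -> C -> 0,
rank is additive: rank(B) = rank(A) + rank(C).
rank(B) = 16 + 22 = 38

38


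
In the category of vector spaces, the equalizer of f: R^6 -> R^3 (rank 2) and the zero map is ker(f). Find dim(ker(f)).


The equalizer of f and the zero map is ker(f).
By the rank-nullity theorem: dim(ker(f)) = dim(domain) - rank(f).
dim(ker(f)) = 6 - 2 = 4

4


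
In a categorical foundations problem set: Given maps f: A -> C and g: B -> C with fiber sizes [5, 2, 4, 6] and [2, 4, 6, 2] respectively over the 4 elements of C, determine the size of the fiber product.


The pullback A x_C B consists of pairs (a, b) with f(a) = g(b).
For each element c in C, the fiber product has |f^-1(c)| * |g^-1(c)| elements.
Summing over C: 5 * 2 + 2 * 4 + 4 * 6 + 6 * 2
= 10 + 8 + 24 + 12 = 54

54


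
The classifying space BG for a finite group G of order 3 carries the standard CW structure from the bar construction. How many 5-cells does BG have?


In the bar-construction CW model of BG, the n-cells are indexed by
n-tuples [g_1|...|g_n] of non-identity elements of G (degenerate
simplices with some g_i = e do not contribute cells), so there are
(|G| - 1)^n n-cells.
For dim = 5 with |G| = 3:
cells = (3 - 1)^5 = 2^5 = 32

32


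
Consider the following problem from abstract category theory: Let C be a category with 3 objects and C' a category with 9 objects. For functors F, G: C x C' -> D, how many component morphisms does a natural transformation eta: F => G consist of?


A natural transformation eta: F => G assigns one component morphism per
object of the domain category.
The domain is the product category C x C', so
|Ob(C x C')| = |Ob(C)| * |Ob(C')| = 3 * 9 = 27.
Therefore eta has 27 component morphisms.

27


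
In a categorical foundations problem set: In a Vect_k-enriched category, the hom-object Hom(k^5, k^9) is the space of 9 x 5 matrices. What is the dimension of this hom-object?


In Vect-enriched categories, Hom(k^n, k^m) is the space of m x n matrices.
dim(Hom(k^5, k^9)) = 9 * 5 = 45

45


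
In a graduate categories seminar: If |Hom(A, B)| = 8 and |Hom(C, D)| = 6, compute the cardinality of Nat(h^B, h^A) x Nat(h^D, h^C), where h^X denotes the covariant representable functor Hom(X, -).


By the Yoneda lemma, Nat(h^B, h^A) is isomorphic to Hom(A, B),
so |Nat(h^B, h^A)| = |Hom(A, B)| and |Nat(h^D, h^C)| = |Hom(C, D)|.
|Hom(A, B)| = 8, |Hom(C, D)| = 6.
|Nat(h^B, h^A) x Nat(h^D, h^C)| = 8 * 6 = 48

48


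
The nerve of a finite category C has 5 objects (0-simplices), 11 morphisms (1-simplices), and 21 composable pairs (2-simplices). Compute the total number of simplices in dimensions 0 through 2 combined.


The 2-skeleton of the nerve N(C) consists of simplices in dimensions 0, 1, 2:
  |N(C)_0| = 5 (objects)
  |N(C)_1| = 11 (morphisms)
  |N(C)_2| = 21 (composable pairs)
Total = 5 + 11 + 21 = 37

37


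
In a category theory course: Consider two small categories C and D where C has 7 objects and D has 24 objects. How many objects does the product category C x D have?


The product category C x D has objects that are pairs (c, d).
Number of pairs = |Ob(C)| * |Ob(D)| = 7 * 24 = 168

168


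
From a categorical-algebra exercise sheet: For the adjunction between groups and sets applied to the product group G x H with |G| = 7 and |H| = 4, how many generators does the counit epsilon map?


The counit epsilon_K: F(U(K)) -> K of the Free-Forgetful adjunction
maps |K| generators of F(U(K)) into K. For K = G x H (the product group),
|G x H| = |G| * |H|.
Total generators mapped = 7 * 4 = 28.

28


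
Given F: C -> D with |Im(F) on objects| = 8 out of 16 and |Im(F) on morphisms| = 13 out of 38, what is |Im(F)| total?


The image of F consists of distinct objects and distinct morphisms.
|Im(F)| on objects = 8
|Im(F)| on morphisms = 13
Total image cardinality = 8 + 13 = 21

21


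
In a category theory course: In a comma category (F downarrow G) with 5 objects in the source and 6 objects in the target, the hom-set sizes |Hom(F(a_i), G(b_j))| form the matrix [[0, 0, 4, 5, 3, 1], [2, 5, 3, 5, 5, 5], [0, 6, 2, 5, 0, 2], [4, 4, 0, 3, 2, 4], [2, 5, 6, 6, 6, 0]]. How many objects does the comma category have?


Objects of (F downarrow G) are triples (a, b, h: F(a)->G(b)).
The count equals the sum of all entries in the hom-matrix.
sum(row 0) = 13
sum(row 1) = 25
sum(row 2) = 15
sum(row 3) = 17
sum(row 4) = 25
Grand total = 95

95


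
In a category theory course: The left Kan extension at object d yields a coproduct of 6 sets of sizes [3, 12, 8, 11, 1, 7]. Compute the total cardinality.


Pointwise, the left Kan extension (Lan_F H)(d) is the colimit, indexed
by the comma category (F downarrow d), of H composed with the
projection (F downarrow d) -> C. Here that colimit is given
as a coproduct (disjoint union) of sets, so its cardinality is the
sum of the sizes of the summands.
Coproduct of sets with sizes: 3 + 12 + 8 + 11 + 1 + 7
= 42

42


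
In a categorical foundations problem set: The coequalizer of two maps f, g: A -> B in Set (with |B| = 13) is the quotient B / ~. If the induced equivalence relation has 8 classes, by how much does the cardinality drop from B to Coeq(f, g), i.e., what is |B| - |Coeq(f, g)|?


The coequalizer Coeq(f, g) = B / ~ has one element per equivalence class.
|B| = 13, |Coeq(f, g)| = 8.
|B| - |Coeq(f, g)| = 13 - 8 = 5.

5


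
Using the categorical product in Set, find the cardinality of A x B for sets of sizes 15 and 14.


In Set, the product A x B is the Cartesian product.
By the universal property, |A x B| = |A| * |B|.
|A x B| = 15 * 14 = 210

210


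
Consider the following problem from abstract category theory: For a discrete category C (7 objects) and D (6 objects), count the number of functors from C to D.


A functor from a discrete category C to D is determined by
where each object maps. Each of the 7 objects of C can map
to any of the 6 objects of D independently.
Number of functors = 6^7 = 279936

279936


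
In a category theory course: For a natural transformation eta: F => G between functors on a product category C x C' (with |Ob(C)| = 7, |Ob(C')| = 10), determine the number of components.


A natural transformation eta: F => G assigns one component morphism per
object of the domain category.
The domain is the product category C x C', so
|Ob(C x C')| = |Ob(C)| * |Ob(C')| = 7 * 10 = 70.
Therefore eta has 70 component morphisms.

70


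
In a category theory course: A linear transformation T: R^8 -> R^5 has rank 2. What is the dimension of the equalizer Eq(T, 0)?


The equalizer of f and the zero map is ker(f).
By the rank-nullity theorem: dim(ker(f)) = dim(domain) - rank(f).
dim(ker(f)) = 8 - 2 = 6

6


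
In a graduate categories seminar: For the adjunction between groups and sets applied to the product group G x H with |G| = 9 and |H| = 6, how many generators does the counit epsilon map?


The counit epsilon_K: F(U(K)) -> K of the Free-Forgetful adjunction
maps |K| generators of F(U(K)) into K. For K = G x H (the product group),
|G x H| = |G| * |H|.
Total generators mapped = 9 * 6 = 54.

54


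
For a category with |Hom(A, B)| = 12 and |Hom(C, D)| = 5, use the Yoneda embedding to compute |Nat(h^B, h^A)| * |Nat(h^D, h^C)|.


By the Yoneda lemma, Nat(h^B, h^A) is isomorphic to Hom(A, B),
so |Nat(h^B, h^A)| = |Hom(A, B)| and |Nat(h^D, h^C)| = |Hom(C, D)|.
|Hom(A, B)| = 12, |Hom(C, D)| = 5.
|Nat(h^B, h^A) x Nat(h^D, h^C)| = 12 * 5 = 60

60


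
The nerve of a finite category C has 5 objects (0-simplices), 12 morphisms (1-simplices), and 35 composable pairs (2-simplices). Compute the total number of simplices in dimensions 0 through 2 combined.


The 2-skeleton of the nerve N(C) consists of simplices in dimensions 0, 1, 2:
  |N(C)_0| = 5 (objects)
  |N(C)_1| = 12 (morphisms)
  |N(C)_2| = 35 (composable pairs)
Total = 5 + 12 + 35 = 52

52


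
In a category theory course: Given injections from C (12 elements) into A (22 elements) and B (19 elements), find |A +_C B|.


The pushout A +_C B identifies the images of C in A and B.
|A +_C B| = |A| + |B| - |C| (for injections).
= 22 + 19 - 12 = 29

29


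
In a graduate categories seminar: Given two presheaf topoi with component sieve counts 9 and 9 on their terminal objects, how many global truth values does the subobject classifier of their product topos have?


In a product of presheaf topoi E_1 x E_2, the subobject classifier
is Omega = Omega_1 x Omega_2 (componentwise), so
|Omega(top)| = |Omega_1(top_1)| * |Omega_2(top_2)|.
= 9 * 9 = 81.

81


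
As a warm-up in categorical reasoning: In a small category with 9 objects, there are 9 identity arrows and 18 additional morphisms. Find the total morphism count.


Each object has an identity morphism, giving 9 identities.
Adding the 18 non-identity morphisms:
Total = 9 + 18 = 27

27


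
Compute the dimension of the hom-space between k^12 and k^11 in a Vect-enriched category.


In Vect-enriched categories, Hom(k^n, k^m) is the space of m x n matrices.
dim(Hom(k^12, k^11)) = 11 * 12 = 132

132


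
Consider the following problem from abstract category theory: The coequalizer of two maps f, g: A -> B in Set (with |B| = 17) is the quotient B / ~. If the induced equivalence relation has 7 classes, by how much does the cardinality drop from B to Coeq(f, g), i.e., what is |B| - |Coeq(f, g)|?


The coequalizer Coeq(f, g) = B / ~ has one element per equivalence class.
|B| = 17, |Coeq(f, g)| = 7.
|B| - |Coeq(f, g)| = 17 - 7 = 10.

10


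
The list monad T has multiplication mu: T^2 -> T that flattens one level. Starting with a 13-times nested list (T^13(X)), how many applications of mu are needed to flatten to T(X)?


Each application of mu: T^2 -> T removes one layer of nesting.
Starting at depth 13 (i.e., T^13(X)), we need to reach T(X).
Number of mu applications = 13 - 1 = 12

12


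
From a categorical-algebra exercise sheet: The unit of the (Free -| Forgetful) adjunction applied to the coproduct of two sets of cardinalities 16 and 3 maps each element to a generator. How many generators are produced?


The unit eta_X: X -> U(F(X)) of the Free-Forgetful adjunction
maps each element of X to a generator of F(X). For X = S + T (disjoint
union in Set), |S + T| = |S| + |T|.
Total mappings = 16 + 3 = 19.

19


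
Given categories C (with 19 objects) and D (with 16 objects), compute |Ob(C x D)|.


The product category C x D has objects that are pairs (c, d).
Number of pairs = |Ob(C)| * |Ob(D)| = 19 * 16 = 304

304


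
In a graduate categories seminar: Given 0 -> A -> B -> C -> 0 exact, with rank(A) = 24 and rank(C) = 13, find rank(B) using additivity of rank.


For a short exact sequence 0 -> A -> B -> C -> 0,
rank is additive: rank(B) = rank(A) + rank(C).
rank(B) = 24 + 13 = 37

37


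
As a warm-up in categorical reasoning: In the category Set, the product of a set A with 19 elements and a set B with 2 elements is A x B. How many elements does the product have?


In Set, the product A x B is the Cartesian product.
By the universal property, |A x B| = |A| * |B|.
|A x B| = 19 * 2 = 38

38


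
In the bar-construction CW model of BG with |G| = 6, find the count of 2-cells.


In the bar-construction CW model of BG, the n-cells are indexed by
n-tuples [g_1|...|g_n] of non-identity elements of G (degenerate
simplices with some g_i = e do not contribute cells), so there are
(|G| - 1)^n n-cells.
For dim = 2 with |G| = 6:
cells = (6 - 1)^2 = 5^2 = 25

25


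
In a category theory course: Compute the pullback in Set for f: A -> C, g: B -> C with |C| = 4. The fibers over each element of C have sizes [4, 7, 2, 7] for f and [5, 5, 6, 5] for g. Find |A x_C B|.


The pullback A x_C B consists of pairs (a, b) with f(a) = g(b).
For each element c in C, the fiber product has |f^-1(c)| * |g^-1(c)| elements.
Summing over C: 4 * 5 + 7 * 5 + 2 * 6 + 7 * 5
= 20 + 35 + 12 + 35 = 102

102


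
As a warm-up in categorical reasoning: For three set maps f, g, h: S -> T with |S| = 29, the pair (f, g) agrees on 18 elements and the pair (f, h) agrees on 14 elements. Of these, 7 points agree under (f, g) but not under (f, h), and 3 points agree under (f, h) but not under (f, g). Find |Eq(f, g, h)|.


Eq(f, g, h) is the triple-agreement set: points in S where all three
maps take the same value. Using inclusion-exclusion on the pairwise data:
Pair (f, g) agrees on 18 points; pair (f, h) on 14 points.
Points agreeing under (f, g) but not (f, h) = 7; under (f, h) but not (f, g) = 3.
Triple-agreement = agreement-in-(f, g) minus points that agree under (f, g) but not (f, h):
|Eq(f, g, h)| = 18 - 7 = 11
(cross-check via (f, h): 14 - 3 = 11.)

11


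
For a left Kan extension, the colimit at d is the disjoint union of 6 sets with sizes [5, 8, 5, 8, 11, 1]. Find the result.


Pointwise, the left Kan extension (Lan_F H)(d) is the colimit, indexed
by the comma category (F downarrow d), of H composed with the
projection (F downarrow d) -> C. Here that colimit is given
as a coproduct (disjoint union) of sets, so its cardinality is the
sum of the sizes of the summands.
Coproduct of sets with sizes: 5 + 8 + 5 + 8 + 11 + 1
= 38

38


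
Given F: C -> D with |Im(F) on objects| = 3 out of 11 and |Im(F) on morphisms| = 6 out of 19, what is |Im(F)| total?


The image of F consists of distinct objects and distinct morphisms.
|Im(F)| on objects = 3
|Im(F)| on morphisms = 6
Total image cardinality = 3 + 6 = 9

9


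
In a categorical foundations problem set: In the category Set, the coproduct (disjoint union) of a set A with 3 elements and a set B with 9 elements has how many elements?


In Set, the coproduct A + B is the disjoint union.
|A + B| = |A| + |B| = 3 + 9 = 12

12


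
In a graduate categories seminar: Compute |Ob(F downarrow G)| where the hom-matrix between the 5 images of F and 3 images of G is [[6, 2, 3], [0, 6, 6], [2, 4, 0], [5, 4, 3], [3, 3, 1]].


Objects of (F downarrow G) are triples (a, b, h: F(a)->G(b)).
The count equals the sum of all entries in the hom-matrix.
sum(row 0) = 11
sum(row 1) = 12
sum(row 2) = 6
sum(row 3) = 12
sum(row 4) = 7
Grand total = 48

48


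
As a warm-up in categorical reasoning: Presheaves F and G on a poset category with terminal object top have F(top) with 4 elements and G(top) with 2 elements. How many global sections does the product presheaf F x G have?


Global sections of a presheaf on a poset with terminal top satisfy
Gamma(H) ~ H(top). Presheaves admit pointwise products, so
(F x G)(top) = F(top) x G(top) (Cartesian product).
|Gamma(F x G)| = |F(top)| * |G(top)| = 4 * 2 = 8.

8


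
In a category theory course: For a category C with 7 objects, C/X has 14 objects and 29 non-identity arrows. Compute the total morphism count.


In the slice category C/X, objects are morphisms to X.
Identity morphisms: 14 (one per object of C/X).
Non-identity morphisms: 29.
Total = 14 + 29 = 43

43


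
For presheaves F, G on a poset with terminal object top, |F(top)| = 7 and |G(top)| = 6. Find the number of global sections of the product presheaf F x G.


Global sections of a presheaf on a poset with terminal top satisfy
Gamma(H) ~ H(top). Presheaves admit pointwise products, so
(F x G)(top) = F(top) x G(top) (Cartesian product).
|Gamma(F x G)| = |F(top)| * |G(top)| = 7 * 6 = 42.

42


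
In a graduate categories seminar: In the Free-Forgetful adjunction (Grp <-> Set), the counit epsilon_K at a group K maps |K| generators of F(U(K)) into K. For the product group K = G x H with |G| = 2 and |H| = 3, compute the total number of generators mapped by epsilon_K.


The counit epsilon_K: F(U(K)) -> K of the Free-Forgetful adjunction
maps |K| generators of F(U(K)) into K. For K = G x H (the product group),
|G x H| = |G| * |H|.
Total generators mapped = 2 * 3 = 6.

6


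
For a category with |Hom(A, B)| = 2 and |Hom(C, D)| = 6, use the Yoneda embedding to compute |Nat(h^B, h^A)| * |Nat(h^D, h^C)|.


By the Yoneda lemma, Nat(h^B, h^A) is isomorphic to Hom(A, B),
so |Nat(h^B, h^A)| = |Hom(A, B)| and |Nat(h^D, h^C)| = |Hom(C, D)|.
|Hom(A, B)| = 2, |Hom(C, D)| = 6.
|Nat(h^B, h^A) x Nat(h^D, h^C)| = 2 * 6 = 12

12


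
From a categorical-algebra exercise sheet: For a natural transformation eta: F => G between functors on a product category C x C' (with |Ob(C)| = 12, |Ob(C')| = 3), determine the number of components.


A natural transformation eta: F => G assigns one component morphism per
object of the domain category.
The domain is the product category C x C', so
|Ob(C x C')| = |Ob(C)| * |Ob(C')| = 12 * 3 = 36.
Therefore eta has 36 component morphisms.

36


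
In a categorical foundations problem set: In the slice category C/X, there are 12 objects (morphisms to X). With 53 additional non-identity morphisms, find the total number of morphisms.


In the slice category C/X, objects are morphisms to X.
Identity morphisms: 12 (one per object of C/X).
Non-identity morphisms: 53.
Total = 12 + 53 = 65

65


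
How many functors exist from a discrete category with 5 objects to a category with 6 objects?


A functor from a discrete category C to D is determined by
where each object maps. Each of the 5 objects of C can map
to any of the 6 objects of D independently.
Number of functors = 6^5 = 7776

7776


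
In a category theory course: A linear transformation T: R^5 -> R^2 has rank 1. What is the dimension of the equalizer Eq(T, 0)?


The equalizer of f and the zero map is ker(f).
By the rank-nullity theorem: dim(ker(f)) = dim(domain) - rank(f).
dim(ker(f)) = 5 - 1 = 4

4


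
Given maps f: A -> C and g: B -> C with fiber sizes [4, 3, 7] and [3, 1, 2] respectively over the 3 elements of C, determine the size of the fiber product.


The pullback A x_C B consists of pairs (a, b) with f(a) = g(b).
For each element c in C, the fiber product has |f^-1(c)| * |g^-1(c)| elements.
Summing over C: 4 * 3 + 3 * 1 + 7 * 2
= 12 + 3 + 14 = 29

29


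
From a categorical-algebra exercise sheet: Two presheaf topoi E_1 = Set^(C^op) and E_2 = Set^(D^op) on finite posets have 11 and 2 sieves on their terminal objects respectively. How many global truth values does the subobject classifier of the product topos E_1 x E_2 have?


In a product of presheaf topoi E_1 x E_2, the subobject classifier
is Omega = Omega_1 x Omega_2 (componentwise), so
|Omega(top)| = |Omega_1(top_1)| * |Omega_2(top_2)|.
= 11 * 2 = 22.

22


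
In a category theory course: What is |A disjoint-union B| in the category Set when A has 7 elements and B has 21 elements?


In Set, the coproduct A + B is the disjoint union.
|A + B| = |A| + |B| = 7 + 21 = 28

28


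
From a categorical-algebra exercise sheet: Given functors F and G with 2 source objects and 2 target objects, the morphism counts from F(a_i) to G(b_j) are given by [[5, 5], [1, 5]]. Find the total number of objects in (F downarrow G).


Objects of (F downarrow G) are triples (a, b, h: F(a)->G(b)).
The count equals the sum of all entries in the hom-matrix.
sum(row 0) = 10
sum(row 1) = 6
Grand total = 16

16


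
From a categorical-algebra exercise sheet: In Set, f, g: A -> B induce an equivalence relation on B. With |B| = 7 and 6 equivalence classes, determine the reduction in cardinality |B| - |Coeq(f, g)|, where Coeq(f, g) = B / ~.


The coequalizer Coeq(f, g) = B / ~ has one element per equivalence class.
|B| = 7, |Coeq(f, g)| = 6.
|B| - |Coeq(f, g)| = 7 - 6 = 1.

1


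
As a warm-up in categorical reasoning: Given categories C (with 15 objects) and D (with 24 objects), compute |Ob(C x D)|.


The product category C x D has objects that are pairs (c, d).
Number of pairs = |Ob(C)| * |Ob(D)| = 15 * 24 = 360

360


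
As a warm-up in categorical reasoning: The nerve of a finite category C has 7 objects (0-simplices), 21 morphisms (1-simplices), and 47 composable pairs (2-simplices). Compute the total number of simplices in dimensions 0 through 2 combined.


The 2-skeleton of the nerve N(C) consists of simplices in dimensions 0, 1, 2:
  |N(C)_0| = 7 (objects)
  |N(C)_1| = 21 (morphisms)
  |N(C)_2| = 47 (composable pairs)
Total = 7 + 21 + 47 = 75

75


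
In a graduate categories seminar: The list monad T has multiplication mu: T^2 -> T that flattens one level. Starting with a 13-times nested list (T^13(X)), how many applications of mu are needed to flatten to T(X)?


Each application of mu: T^2 -> T removes one layer of nesting.
Starting at depth 13 (i.e., T^13(X)), we need to reach T(X).
Number of mu applications = 13 - 1 = 12

12


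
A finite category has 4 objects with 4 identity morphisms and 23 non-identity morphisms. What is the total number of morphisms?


Each object has an identity morphism, giving 4 identities.
Adding the 23 non-identity morphisms:
Total = 4 + 23 = 27

27


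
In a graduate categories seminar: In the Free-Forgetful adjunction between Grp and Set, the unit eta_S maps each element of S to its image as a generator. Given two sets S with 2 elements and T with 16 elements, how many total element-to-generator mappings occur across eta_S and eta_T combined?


The unit eta_X: X -> U(F(X)) of the Free-Forgetful adjunction
maps each element of X to a generator of F(X). For X = S + T (disjoint
union in Set), |S + T| = |S| + |T|.
Total mappings = 2 + 16 = 18.

18


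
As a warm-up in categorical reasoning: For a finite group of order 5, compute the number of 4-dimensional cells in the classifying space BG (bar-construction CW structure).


In the bar-construction CW model of BG, the n-cells are indexed by
n-tuples [g_1|...|g_n] of non-identity elements of G (degenerate
simplices with some g_i = e do not contribute cells), so there are
(|G| - 1)^n n-cells.
For dim = 4 with |G| = 5:
cells = (5 - 1)^4 = 4^4 = 256

256


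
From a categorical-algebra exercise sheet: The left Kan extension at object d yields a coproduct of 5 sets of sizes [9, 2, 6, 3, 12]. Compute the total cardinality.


Pointwise, the left Kan extension (Lan_F H)(d) is the colimit, indexed
by the comma category (F downarrow d), of H composed with the
projection (F downarrow d) -> C. Here that colimit is given
as a coproduct (disjoint union) of sets, so its cardinality is the
sum of the sizes of the summands.
Coproduct of sets with sizes: 9 + 2 + 6 + 3 + 12
= 32

32


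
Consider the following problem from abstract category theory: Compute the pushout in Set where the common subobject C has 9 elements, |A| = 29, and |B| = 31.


The pushout A +_C B identifies the images of C in A and B.
|A +_C B| = |A| + |B| - |C| (for injections).
= 29 + 31 - 9 = 51

51


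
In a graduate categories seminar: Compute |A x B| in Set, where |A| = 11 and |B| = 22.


In Set, the product A x B is the Cartesian product.
By the universal property, |A x B| = |A| * |B|.
|A x B| = 11 * 22 = 242

242


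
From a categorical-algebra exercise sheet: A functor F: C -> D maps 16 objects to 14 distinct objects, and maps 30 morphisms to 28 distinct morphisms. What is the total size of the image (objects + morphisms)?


The image of F consists of distinct objects and distinct morphisms.
|Im(F)| on objects = 14
|Im(F)| on morphisms = 28
Total image cardinality = 14 + 28 = 42

42


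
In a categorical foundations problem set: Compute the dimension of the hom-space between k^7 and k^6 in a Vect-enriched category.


In Vect-enriched categories, Hom(k^n, k^m) is the space of m x n matrices.
dim(Hom(k^7, k^6)) = 6 * 7 = 42

42


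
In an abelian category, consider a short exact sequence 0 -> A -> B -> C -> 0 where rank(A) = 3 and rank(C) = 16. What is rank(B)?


For a short exact sequence 0 -> A -> B -> C -> 0,
rank is additive: rank(B) = rank(A) + rank(C).
rank(B) = 3 + 16 = 19

19


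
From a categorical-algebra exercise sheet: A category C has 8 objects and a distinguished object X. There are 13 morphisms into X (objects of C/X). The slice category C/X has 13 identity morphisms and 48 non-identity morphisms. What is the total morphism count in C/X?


In the slice category C/X, objects are morphisms to X.
Identity morphisms: 13 (one per object of C/X).
Non-identity morphisms: 48.
Total = 13 + 48 = 61

61


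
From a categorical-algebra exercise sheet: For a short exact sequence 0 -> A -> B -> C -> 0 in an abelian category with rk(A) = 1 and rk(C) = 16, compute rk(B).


For a short exact sequence 0 -> A -> B -> C -> 0,
rank is additive: rank(B) = rank(A) + rank(C).
rank(B) = 1 + 16 = 17

17


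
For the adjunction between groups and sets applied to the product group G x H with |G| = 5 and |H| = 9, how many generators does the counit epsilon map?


The counit epsilon_K: F(U(K)) -> K of the Free-Forgetful adjunction
maps |K| generators of F(U(K)) into K. For K = G x H (the product group),
|G x H| = |G| * |H|.
Total generators mapped = 5 * 9 = 45.

45


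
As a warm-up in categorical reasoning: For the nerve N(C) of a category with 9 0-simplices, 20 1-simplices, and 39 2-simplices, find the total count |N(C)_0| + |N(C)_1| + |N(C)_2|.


The 2-skeleton of the nerve N(C) consists of simplices in dimensions 0, 1, 2:
  |N(C)_0| = 9 (objects)
  |N(C)_1| = 20 (morphisms)
  |N(C)_2| = 39 (composable pairs)
Total = 9 + 20 + 39 = 68

68


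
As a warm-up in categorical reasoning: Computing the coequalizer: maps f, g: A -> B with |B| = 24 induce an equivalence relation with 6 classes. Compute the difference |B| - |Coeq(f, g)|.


The coequalizer Coeq(f, g) = B / ~ has one element per equivalence class.
|B| = 24, |Coeq(f, g)| = 6.
|B| - |Coeq(f, g)| = 24 - 6 = 18.

18


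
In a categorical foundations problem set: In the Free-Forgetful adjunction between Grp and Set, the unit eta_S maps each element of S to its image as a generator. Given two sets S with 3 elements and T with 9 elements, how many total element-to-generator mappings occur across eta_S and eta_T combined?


The unit eta_X: X -> U(F(X)) of the Free-Forgetful adjunction
maps each element of X to a generator of F(X). For X = S + T (disjoint
union in Set), |S + T| = |S| + |T|.
Total mappings = 3 + 9 = 12.

12


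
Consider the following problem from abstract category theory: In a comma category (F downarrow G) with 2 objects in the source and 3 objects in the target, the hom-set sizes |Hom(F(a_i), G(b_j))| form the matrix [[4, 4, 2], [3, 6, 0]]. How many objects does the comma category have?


Objects of (F downarrow G) are triples (a, b, h: F(a)->G(b)).
The count equals the sum of all entries in the hom-matrix.
sum(row 0) = 10
sum(row 1) = 9
Grand total = 19

19


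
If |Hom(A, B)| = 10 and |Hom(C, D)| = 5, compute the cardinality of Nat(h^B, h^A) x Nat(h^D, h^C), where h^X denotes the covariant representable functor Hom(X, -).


By the Yoneda lemma, Nat(h^B, h^A) is isomorphic to Hom(A, B),
so |Nat(h^B, h^A)| = |Hom(A, B)| and |Nat(h^D, h^C)| = |Hom(C, D)|.
|Hom(A, B)| = 10, |Hom(C, D)| = 5.
|Nat(h^B, h^A) x Nat(h^D, h^C)| = 10 * 5 = 50

50


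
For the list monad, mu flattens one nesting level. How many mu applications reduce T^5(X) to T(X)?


Each application of mu: T^2 -> T removes one layer of nesting.
Starting at depth 5 (i.e., T^5(X)), we need to reach T(X).
Number of mu applications = 5 - 1 = 4

4


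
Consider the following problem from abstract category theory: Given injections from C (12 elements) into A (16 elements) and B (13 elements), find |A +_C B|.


The pushout A +_C B identifies the images of C in A and B.
|A +_C B| = |A| + |B| - |C| (for injections).
= 16 + 13 - 12 = 17

17


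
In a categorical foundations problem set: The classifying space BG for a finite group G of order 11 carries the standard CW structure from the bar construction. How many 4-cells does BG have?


In the bar-construction CW model of BG, the n-cells are indexed by
n-tuples [g_1|...|g_n] of non-identity elements of G (degenerate
simplices with some g_i = e do not contribute cells), so there are
(|G| - 1)^n n-cells.
For dim = 4 with |G| = 11:
cells = (11 - 1)^4 = 10^4 = 10000

10000


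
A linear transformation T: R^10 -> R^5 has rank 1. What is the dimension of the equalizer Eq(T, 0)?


The equalizer of f and the zero map is ker(f).
By the rank-nullity theorem: dim(ker(f)) = dim(domain) - rank(f).
dim(ker(f)) = 10 - 1 = 9

9


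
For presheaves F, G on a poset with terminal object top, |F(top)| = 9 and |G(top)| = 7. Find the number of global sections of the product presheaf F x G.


Global sections of a presheaf on a poset with terminal top satisfy
Gamma(H) ~ H(top). Presheaves admit pointwise products, so
(F x G)(top) = F(top) x G(top) (Cartesian product).
|Gamma(F x G)| = |F(top)| * |G(top)| = 9 * 7 = 63.

63


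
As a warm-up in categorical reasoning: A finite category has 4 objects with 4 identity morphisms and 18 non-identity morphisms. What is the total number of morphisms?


Each object has an identity morphism, giving 4 identities.
Adding the 18 non-identity morphisms:
Total = 4 + 18 = 22

22


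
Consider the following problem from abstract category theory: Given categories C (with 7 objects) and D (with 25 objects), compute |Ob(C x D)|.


The product category C x D has objects that are pairs (c, d).
Number of pairs = |Ob(C)| * |Ob(D)| = 7 * 25 = 175

175


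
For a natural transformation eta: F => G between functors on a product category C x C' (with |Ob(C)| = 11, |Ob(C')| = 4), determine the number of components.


A natural transformation eta: F => G assigns one component morphism per
object of the domain category.
The domain is the product category C x C', so
|Ob(C x C')| = |Ob(C)| * |Ob(C')| = 11 * 4 = 44.
Therefore eta has 44 component morphisms.

44


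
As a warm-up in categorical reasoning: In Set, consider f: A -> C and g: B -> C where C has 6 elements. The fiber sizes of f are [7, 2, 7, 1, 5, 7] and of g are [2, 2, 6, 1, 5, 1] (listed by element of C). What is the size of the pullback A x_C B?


The pullback A x_C B consists of pairs (a, b) with f(a) = g(b).
For each element c in C, the fiber product has |f^-1(c)| * |g^-1(c)| elements.
Summing over C: 7 * 2 + 2 * 2 + 7 * 6 + 1 * 1 + 5 * 5 + 7 * 1
= 14 + 4 + 42 + 1 + 25 + 7 = 93

93


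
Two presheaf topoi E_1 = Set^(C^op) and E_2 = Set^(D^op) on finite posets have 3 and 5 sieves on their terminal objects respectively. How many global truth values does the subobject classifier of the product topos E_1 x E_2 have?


In a product of presheaf topoi E_1 x E_2, the subobject classifier
is Omega = Omega_1 x Omega_2 (componentwise), so
|Omega(top)| = |Omega_1(top_1)| * |Omega_2(top_2)|.
= 3 * 5 = 15.

15


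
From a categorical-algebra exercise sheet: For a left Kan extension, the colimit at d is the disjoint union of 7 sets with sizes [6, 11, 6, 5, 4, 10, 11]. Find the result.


Pointwise, the left Kan extension (Lan_F H)(d) is the colimit, indexed
by the comma category (F downarrow d), of H composed with the
projection (F downarrow d) -> C. Here that colimit is given
as a coproduct (disjoint union) of sets, so its cardinality is the
sum of the sizes of the summands.
Coproduct of sets with sizes: 6 + 11 + 6 + 5 + 4 + 10 + 11
= 53

53
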